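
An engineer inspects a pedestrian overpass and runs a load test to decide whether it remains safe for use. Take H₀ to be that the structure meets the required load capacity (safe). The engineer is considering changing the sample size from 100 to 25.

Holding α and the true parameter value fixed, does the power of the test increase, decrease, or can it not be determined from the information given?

With less data the test statistic is noisier; under Ha, more outcomes land inside the acceptance region.
Since power = 1 − β and β increases, power decreases.

It decreases.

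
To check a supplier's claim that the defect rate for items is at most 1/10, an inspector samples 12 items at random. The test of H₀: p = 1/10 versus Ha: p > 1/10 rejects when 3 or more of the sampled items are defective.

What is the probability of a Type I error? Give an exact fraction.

22173995549/200000000000

Under H₀, Y ~ Binomial(12, 1/10); the Type I error rate is P(Y ≥ 3).
Computing the lower-tail complement: 1 − 177826004451/200000000000 = 22173995549/200000000000.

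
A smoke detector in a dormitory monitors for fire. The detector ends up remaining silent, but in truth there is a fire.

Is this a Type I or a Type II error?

The null hypothesis here is that there is no fire.
'Remaining silent' corresponds to failing to reject H₀.
H₀ was not rejected but H₀ is false — a Type II error (false negative).

Type II error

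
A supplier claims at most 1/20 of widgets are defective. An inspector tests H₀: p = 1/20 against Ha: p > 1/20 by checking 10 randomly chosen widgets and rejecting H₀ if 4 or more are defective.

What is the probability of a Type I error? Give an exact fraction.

α = P(reject H₀ | H₀ true) = P(K ≥ 4 | p = 1/20), K ~ Binomial(10, 1/20).
Via the complement, α = 1 − Σ_{j=0}^{3} C(10,j)(1/20)^j(19/20)^{10-j} = 2632954721/2560000000000.

2632954721/2560000000000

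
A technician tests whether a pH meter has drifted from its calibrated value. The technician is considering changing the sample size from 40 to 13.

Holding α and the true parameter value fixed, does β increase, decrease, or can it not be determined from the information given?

It increases.

A smaller sample increases the standard error, so the sampling distributions under H₀ and Ha overlap more.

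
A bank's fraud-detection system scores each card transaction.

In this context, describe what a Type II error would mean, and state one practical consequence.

With the conventional null hypothesis that the transaction is legitimate:
A Type II error is failing to reject H₀ when H₀ is false.
Here that means approving the transaction when actually the transaction is fraudulent.

A Type II error would mean concluding that the transaction is legitimate (or at least failing to establish that the transaction is fraudulent) when in fact the transaction is fraudulent. Consequence: a fraudulent charge goes through and the bank absorbs the loss.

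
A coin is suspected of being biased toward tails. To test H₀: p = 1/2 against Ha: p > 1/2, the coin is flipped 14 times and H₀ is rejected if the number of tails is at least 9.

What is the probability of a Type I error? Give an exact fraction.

3473/16384

Under H₀, Y ~ Binomial(14, 1/2), and α = P(Y ≥ 9).
P(Y ≥ 9) = [C(14,9) + C(14,10) + C(14,11) + C(14,12) + C(14,13) + C(14,14)] / 2^14 = (2002 + 1001 + 364 + 91 + 14 + 1) / 16384 = 3473/16384.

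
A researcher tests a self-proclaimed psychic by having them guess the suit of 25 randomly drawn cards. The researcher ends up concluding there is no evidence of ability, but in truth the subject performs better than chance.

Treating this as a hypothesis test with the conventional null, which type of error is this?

The null hypothesis here is that the subject is guessing at random (p = 1/4).
'Concluding there is no evidence of ability' corresponds to failing to reject H₀.
H₀ was not rejected but H₀ is false — a Type II error (false negative).

Type II error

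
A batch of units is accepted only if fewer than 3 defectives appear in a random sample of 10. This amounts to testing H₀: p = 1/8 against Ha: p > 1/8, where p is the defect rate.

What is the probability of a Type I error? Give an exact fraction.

32078615/268435456

Under H₀, S ~ Binomial(10, 1/8); the Type I error rate is P(S ≥ 3).
Via the complement, α = 1 − Σ_{j=0}^{2} C(10,j)(1/8)^j(7/8)^{10-j} = 32078615/268435456.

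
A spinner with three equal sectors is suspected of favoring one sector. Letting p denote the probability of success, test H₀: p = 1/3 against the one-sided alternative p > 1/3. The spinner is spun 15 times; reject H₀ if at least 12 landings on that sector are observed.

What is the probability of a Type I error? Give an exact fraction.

The Type I error probability is α = P(X ≥ 12) computed under H₀, where X ~ Binomial(15, 1/3).
Adding the binomial terms for j = 12 through 15 with p = 1/3 yields 4091/14348907.

4091/14348907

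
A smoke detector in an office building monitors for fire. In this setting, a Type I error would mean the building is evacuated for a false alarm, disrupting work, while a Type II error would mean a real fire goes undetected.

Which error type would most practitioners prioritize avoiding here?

Type II error

The Type II consequence (a real fire goes undetected) is more severe than the Type I consequence (the building is evacuated for a false alarm, disrupting work).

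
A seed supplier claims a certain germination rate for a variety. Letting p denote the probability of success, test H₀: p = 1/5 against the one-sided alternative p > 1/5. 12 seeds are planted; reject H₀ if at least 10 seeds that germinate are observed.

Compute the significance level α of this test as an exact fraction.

221/48828125

α = P(reject H₀ | H₀ true) = P(K ≥ 10 | p = 1/5), with K ~ Binomial(12, 1/5).
P(K ≥ 10) = Σ_{j=10}^{12} C(12,j)·(1/5)^j·(4/5)^{12-j} = 221/48828125.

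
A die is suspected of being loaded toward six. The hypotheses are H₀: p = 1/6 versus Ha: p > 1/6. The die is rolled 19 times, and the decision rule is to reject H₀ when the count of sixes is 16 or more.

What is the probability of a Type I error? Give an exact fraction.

581/2821109907456

The Type I error probability is α = P(K ≥ 16) computed under H₀, where K ~ Binomial(19, 1/6).
P(K ≥ 16) = Σ_{j=16}^{19} C(19,j)·(1/6)^j·(5/6)^{19-j} = 581/2821109907456.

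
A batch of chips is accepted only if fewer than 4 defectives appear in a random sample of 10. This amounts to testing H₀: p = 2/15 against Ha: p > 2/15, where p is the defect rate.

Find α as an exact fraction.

6543935072/192216796875

Under H₀, Y ~ Binomial(10, 2/15); the Type I error rate is P(Y ≥ 4).
Via the complement, α = 1 − Σ_{j=0}^{3} C(10,j)(2/15)^j(13/15)^{10-j} = 6543935072/192216796875.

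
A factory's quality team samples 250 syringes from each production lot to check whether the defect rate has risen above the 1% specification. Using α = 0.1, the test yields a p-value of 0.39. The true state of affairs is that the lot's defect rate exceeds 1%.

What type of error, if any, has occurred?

The conventional null hypothesis is that the lot's defect rate is 1% (within specification).
Since p = 0.39 ≥ α = 0.1, H₀ is not rejected.
H₀ is false (actually the lot's defect rate exceeds 1%).
Failing to reject a false H₀ is a Type II error.

Type II error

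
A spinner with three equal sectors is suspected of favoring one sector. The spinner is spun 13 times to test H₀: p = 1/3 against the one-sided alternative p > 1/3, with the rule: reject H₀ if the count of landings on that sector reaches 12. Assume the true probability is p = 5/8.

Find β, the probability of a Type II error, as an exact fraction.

134753406597/137438953472

A Type II error is failing to reject when Ha holds: with p = 5/8, β = P(S ≤ 11).
Equivalently, β = 1 − P(S ≥ 12) = 134753406597/137438953472.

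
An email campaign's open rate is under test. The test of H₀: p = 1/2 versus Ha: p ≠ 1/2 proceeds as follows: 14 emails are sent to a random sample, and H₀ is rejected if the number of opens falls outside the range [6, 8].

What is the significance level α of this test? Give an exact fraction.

3473/8192

The significance level is the null-hypothesis probability of the rejection region {≤5} ∪ {≥9}.
Each tail has probability (1 + 14 + 91 + 364 + 1001 + 2002)/16384; doubling gives α = 6946/16384 = 3473/8192.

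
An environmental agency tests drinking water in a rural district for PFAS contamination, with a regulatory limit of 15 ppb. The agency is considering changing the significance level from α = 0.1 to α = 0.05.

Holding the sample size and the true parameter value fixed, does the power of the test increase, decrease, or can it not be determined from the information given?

Tightening α shrinks the rejection region. When Ha holds, fewer sample outcomes clear the stricter threshold, so more fall in the acceptance region.
Since power = 1 − β and β increases, power decreases.

It decreases.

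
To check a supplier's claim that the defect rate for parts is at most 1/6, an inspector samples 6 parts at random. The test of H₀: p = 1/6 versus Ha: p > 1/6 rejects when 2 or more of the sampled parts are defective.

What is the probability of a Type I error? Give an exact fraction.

12281/46656

α = P(reject H₀ | H₀ true) = P(S ≥ 2 | p = 1/6), S ~ Binomial(6, 1/6).
α = 1 − P(S ≤ 1) = 1 − 34375/46656 = 12281/46656.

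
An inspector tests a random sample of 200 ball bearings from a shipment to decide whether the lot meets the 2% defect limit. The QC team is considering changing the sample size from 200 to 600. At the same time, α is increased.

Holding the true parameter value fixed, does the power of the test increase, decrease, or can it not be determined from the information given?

A larger sample reduces the standard error, pulling the sampling distribution under Ha further from the non-rejection region. With a larger α the critical value moves toward the center, so more of the Ha sampling distribution lies in the rejection region. Both changes push β in the same direction.
Since power = 1 − β and β decreases, power increases.

It increases.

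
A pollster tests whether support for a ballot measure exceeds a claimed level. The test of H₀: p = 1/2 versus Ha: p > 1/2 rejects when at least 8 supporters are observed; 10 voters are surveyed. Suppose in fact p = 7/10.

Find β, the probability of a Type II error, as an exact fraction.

β = P(fail to reject H₀ | Ha true) = P(Y ≤ 7 | p = 7/10), Y ~ Binomial(10, 7/10).
Equivalently, β = 1 − P(Y ≥ 8) = 771521517/1250000000.

771521517/1250000000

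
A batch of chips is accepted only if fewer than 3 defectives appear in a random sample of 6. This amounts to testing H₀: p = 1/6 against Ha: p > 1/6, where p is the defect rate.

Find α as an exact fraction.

1453/23328

α = P(reject H₀ | H₀ true) = P(Y ≥ 3 | p = 1/6), Y ~ Binomial(6, 1/6).
Computing the lower-tail complement: 1 − 21875/23328 = 1453/23328.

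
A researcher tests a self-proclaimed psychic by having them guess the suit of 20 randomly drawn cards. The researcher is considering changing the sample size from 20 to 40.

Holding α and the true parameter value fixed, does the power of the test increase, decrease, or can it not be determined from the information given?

A larger sample reduces the standard error, pulling the sampling distribution under Ha further from the non-rejection region.
Since power = 1 − β and β decreases, power increases.

It increases.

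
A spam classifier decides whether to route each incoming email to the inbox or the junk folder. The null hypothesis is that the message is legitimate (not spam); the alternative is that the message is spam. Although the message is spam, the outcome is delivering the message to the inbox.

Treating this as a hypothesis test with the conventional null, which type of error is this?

'Delivering the message to the inbox' corresponds to failing to reject H₀.
H₀ was not rejected but H₀ is false — a Type II error (false negative).

Type II error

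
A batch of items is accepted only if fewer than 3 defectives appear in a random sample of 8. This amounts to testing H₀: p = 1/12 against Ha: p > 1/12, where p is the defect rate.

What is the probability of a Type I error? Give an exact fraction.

Under H₀, X ~ Binomial(8, 1/12); the Type I error rate is P(X ≥ 3).
α = 1 − P(X ≤ 2) = 1 − 139953319/143327232 = 3373913/143327232.

3373913/143327232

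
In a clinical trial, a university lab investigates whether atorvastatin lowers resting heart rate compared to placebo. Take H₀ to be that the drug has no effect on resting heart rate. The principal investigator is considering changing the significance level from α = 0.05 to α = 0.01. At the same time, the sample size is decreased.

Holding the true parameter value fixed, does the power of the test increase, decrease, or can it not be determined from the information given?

Lowering α raises the bar for rejection; under Ha, the test now fails to reject on outcomes it previously would have rejected. Reducing n widens both sampling distributions, so the test has less ability to distinguish Ha from H₀. Both changes push β in the same direction.
Since power = 1 − β and β increases, power decreases.

It decreases.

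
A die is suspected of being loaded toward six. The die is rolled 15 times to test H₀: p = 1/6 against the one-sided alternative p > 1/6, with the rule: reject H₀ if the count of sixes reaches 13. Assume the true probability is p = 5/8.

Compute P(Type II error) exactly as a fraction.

Under the alternative p = 5/8, Y ~ Binomial(15, 5/8); β is the probability the test does not reject, P(Y < 13).
Adding the binomial probabilities P(Y=0)+…+P(Y=12) at p = 5/8 gives 33725631854457/35184372088832.

33725631854457/35184372088832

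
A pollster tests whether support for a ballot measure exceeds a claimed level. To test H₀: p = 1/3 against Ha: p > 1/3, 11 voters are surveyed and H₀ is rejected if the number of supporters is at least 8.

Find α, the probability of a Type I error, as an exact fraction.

The Type I error probability is α = P(S ≥ 8) computed under H₀, where S ~ Binomial(11, 1/3).
Adding the binomial terms for j = 8 through 11 with p = 1/3 yields 521/59049.

521/59049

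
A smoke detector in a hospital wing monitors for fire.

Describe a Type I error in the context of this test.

A Type I error would mean concluding that there is a fire when in fact there is no fire.

With the conventional null hypothesis that there is no fire:
A Type I error is rejecting H₀ when H₀ is true.
Here that means sounding the alarm and evacuating the building when actually there is no fire.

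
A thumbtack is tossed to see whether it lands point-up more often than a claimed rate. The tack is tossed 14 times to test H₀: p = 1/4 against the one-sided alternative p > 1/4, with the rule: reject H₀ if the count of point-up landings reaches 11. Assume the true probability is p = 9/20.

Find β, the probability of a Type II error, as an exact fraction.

809836111480091663/819200000000000000

Under the alternative p = 9/20, Y ~ Binomial(14, 9/20); β is the probability the test does not reject, P(Y < 11).
Equivalently, β = 1 − P(Y ≥ 11) = 809836111480091663/819200000000000000.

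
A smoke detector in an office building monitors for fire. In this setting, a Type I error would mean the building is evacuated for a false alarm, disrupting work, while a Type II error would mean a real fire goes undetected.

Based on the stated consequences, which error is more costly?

Type II error

The Type II consequence (a real fire goes undetected) is more severe than the Type I consequence (the building is evacuated for a false alarm, disrupting work).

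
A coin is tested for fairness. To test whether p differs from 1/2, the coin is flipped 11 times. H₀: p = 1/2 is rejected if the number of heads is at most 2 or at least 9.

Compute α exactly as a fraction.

67/1024

The significance level is the null-hypothesis probability of the rejection region {≤2} ∪ {≥9}.
Each tail has probability (1 + 11 + 55)/2048; doubling gives α = 134/2048 = 67/1024.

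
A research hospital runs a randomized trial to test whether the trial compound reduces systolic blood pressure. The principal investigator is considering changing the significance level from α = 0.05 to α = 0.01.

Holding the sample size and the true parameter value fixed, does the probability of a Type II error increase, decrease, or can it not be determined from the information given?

Lowering α raises the bar for rejection; under Ha, the test now fails to reject on outcomes it previously would have rejected.

It increases.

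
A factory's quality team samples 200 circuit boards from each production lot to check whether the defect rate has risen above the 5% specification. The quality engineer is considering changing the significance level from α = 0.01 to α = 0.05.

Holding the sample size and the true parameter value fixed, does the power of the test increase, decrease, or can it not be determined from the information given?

It increases.

Relaxing α lowers the evidence threshold; under Ha, outcomes that previously fell short now trigger rejection.
Since power = 1 − β and β decreases, power increases.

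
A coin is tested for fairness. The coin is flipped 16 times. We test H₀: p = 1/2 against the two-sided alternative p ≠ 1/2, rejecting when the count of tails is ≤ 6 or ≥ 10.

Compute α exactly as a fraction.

14893/32768

The significance level is the null-hypothesis probability of the rejection region {≤6} ∪ {≥10}.
Each tail has probability (1 + 16 + 120 + 560 + 1820 + 4368 + 8008)/65536; doubling gives α = 29786/65536 = 14893/32768.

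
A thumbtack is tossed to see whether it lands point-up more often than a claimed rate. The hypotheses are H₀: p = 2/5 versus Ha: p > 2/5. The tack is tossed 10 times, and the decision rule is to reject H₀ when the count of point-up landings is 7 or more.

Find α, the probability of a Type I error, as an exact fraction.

Under H₀, X ~ Binomial(10, 2/5), and α = P(X ≥ 7).
P(X ≥ 7) = Σ_{j=7}^{10} C(10,j)·(2/5)^j·(3/5)^{10-j} = 534784/9765625.

534784/9765625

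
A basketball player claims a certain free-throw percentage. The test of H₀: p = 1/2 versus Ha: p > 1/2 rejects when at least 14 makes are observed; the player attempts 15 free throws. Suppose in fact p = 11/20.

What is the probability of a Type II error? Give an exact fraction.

Under the alternative p = 11/20, K ~ Binomial(15, 11/20); β is the probability the test does not reject, P(K < 14).
Adding the binomial probabilities P(K=0)+…+P(K=13) at p = 11/20 gives 16356278262148423407/16384000000000000000.

16356278262148423407/16384000000000000000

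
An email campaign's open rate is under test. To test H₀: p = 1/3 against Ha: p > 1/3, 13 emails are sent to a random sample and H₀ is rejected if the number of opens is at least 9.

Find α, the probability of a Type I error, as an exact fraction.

α = P(reject H₀ | H₀ true) = P(X ≥ 9 | p = 1/3), with X ~ Binomial(13, 1/3).
Adding the binomial terms for j = 9 through 13 with p = 1/3 yields 521/59049.

521/59049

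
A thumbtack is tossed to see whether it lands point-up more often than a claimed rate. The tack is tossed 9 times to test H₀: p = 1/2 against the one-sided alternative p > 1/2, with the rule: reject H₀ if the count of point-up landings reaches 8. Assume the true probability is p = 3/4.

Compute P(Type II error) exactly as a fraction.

A Type II error is failing to reject when Ha holds: with p = 3/4, β = P(X ≤ 7).
Equivalently, β = 1 − P(X ≥ 8) = 45853/65536.

45853/65536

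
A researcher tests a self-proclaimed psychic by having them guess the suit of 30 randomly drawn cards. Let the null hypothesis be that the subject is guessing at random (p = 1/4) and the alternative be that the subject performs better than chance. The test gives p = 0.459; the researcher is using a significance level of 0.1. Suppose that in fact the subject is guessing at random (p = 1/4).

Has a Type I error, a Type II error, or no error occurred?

Since p = 0.459 ≥ α = 0.1, H₀ is not rejected.
H₀ is true (actually the subject is guessing at random (p = 1/4)).
The decision matches the true state — no error.

No error (correct decision).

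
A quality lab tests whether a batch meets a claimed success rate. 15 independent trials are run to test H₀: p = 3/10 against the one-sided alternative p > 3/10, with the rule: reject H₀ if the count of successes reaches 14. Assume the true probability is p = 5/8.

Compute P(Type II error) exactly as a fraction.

Under the alternative p = 5/8, X ~ Binomial(15, 5/8); β is the probability the test does not reject, P(X < 14).
Adding the binomial probabilities P(X=0)+…+P(X=13) at p = 5/8 gives 17439598153791/17592186044416.

17439598153791/17592186044416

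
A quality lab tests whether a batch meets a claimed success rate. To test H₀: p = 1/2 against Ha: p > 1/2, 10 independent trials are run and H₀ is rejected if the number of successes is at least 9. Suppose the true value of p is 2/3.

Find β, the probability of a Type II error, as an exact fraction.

β = P(fail to reject H₀ | Ha true) = P(K ≤ 8 | p = 2/3), K ~ Binomial(10, 2/3).
Adding the binomial probabilities P(K=0)+…+P(K=8) at p = 2/3 gives 17635/19683.

17635/19683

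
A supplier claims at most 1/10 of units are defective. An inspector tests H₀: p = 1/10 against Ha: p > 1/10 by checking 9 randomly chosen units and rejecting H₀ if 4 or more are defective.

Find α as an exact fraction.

Under H₀, K ~ Binomial(9, 1/10); the Type I error rate is P(K ≥ 4).
α = 1 − P(K ≤ 3) = 1 − 495834453/500000000 = 4165547/500000000.

4165547/500000000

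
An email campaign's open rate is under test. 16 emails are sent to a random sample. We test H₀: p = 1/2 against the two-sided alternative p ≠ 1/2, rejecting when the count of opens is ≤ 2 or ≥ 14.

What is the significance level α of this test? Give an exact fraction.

α = P(S ≤ 2 or S ≥ 14 | p = 1/2), S ~ Binomial(16, 1/2).
By symmetry, α = 2·P(S ≤ 2) = 2·(1 + 16 + 120)/65536 = 274/65536 = 137/32768.

137/32768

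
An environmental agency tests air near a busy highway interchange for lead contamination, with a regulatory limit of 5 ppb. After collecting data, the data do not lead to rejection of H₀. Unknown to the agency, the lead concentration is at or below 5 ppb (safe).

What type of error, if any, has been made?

Neither — the decision is correct.

The conventional null hypothesis here is that the lead concentration is at or below 5 ppb (safe).
The test retained a true H₀ — the decision matches the true state.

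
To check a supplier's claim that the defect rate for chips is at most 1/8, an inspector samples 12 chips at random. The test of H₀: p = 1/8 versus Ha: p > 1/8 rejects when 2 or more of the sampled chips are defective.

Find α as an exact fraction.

31150268619/68719476736

α = P(reject H₀ | H₀ true) = P(X ≥ 2 | p = 1/8), X ~ Binomial(12, 1/8).
α = 1 − P(X ≤ 1) = 1 − 37569208117/68719476736 = 31150268619/68719476736.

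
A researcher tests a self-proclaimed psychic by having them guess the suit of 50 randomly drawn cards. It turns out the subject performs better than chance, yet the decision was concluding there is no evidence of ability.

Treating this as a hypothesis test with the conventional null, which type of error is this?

Type II error

The null hypothesis here is that the subject is guessing at random (p = 1/4).
'Concluding there is no evidence of ability' corresponds to failing to reject H₀.
H₀ was not rejected but H₀ is false — a Type II error (false negative).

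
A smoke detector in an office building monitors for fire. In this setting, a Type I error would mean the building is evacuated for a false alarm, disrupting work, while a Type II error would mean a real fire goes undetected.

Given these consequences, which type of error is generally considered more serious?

Type II error

The Type II consequence (a real fire goes undetected) is more severe than the Type I consequence (the building is evacuated for a false alarm, disrupting work).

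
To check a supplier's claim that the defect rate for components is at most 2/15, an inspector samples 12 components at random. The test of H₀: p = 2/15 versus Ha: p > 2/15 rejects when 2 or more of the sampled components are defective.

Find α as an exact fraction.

The significance level is the probability, assuming p = 2/15, of seeing 2 or more defectives in 12 draws.
Computing the lower-tail complement: 1 − 66309934579369/129746337890625 = 63436403311256/129746337890625.

63436403311256/129746337890625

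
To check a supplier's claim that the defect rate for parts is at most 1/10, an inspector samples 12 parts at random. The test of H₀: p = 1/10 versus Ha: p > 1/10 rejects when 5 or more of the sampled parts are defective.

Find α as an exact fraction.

432934327/100000000000

Under H₀, X ~ Binomial(12, 1/10); the Type I error rate is P(X ≥ 5).
α = 1 − P(X ≤ 4) = 1 − 99567065673/100000000000 = 432934327/100000000000.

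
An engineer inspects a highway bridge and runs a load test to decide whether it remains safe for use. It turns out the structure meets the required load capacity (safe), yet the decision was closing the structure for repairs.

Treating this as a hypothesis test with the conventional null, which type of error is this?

Type I error

The null hypothesis here is that the structure meets the required load capacity (safe).
'Closing the structure for repairs' corresponds to rejecting H₀.
H₀ was rejected but H₀ is true — a Type I error (false positive).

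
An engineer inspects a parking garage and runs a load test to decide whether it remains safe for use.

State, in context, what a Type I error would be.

A Type I error would mean concluding that the structure is structurally deficient when in fact the structure meets the required load capacity (safe).

With the conventional null hypothesis that the structure meets the required load capacity (safe):
A Type I error is rejecting H₀ when H₀ is true.
Here that means closing the structure for repairs when actually the structure meets the required load capacity (safe).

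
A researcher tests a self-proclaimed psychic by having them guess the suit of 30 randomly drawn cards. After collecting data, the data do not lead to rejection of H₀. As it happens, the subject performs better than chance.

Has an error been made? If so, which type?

The conventional null hypothesis here is that the subject is guessing at random (p = 1/4).
H₀ was not rejected, but H₀ is actually false.
Failing to reject a false null hypothesis is a Type II error (false negative).

Type II error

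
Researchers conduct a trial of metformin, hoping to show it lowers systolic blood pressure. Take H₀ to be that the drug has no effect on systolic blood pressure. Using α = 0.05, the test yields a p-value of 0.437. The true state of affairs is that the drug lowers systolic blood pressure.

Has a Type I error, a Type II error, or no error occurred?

Since p = 0.437 ≥ α = 0.05, H₀ is not rejected.
H₀ is false (actually the drug lowers systolic blood pressure).
Failing to reject a false H₀ is a Type II error.

Type II error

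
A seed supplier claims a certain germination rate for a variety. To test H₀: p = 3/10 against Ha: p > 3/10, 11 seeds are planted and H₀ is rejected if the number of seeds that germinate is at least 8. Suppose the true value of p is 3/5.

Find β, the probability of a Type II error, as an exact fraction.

6872224/9765625

Under the alternative p = 3/5, X ~ Binomial(11, 3/5); β is the probability the test does not reject, P(X < 8).
Summing C(11,j)·(3/5)^j·(2/5)^{11-j} for j = 0..7 gives 6872224/9765625.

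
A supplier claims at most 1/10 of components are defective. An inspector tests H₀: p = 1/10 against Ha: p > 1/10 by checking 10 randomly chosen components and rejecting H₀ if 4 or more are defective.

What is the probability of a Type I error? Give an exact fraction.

7996999/625000000

The significance level is the probability, assuming p = 1/10, of seeing 4 or more defectives in 10 draws.
Via the complement, α = 1 − Σ_{j=0}^{3} C(10,j)(1/10)^j(9/10)^{10-j} = 7996999/625000000.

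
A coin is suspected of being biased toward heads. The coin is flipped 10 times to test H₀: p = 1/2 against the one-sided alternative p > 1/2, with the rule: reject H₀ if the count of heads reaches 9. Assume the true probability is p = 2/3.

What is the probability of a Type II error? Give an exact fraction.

17635/19683

Under the alternative p = 2/3, X ~ Binomial(10, 2/3); β is the probability the test does not reject, P(X < 9).
Equivalently, β = 1 − P(X ≥ 9) = 17635/19683.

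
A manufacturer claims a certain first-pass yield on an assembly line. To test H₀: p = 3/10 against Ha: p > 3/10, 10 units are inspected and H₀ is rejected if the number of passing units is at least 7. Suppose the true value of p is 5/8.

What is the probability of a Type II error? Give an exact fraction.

β = P(fail to reject H₀ | Ha true) = P(X ≤ 6 | p = 5/8), X ~ Binomial(10, 5/8).
Equivalently, β = 1 − P(X ≥ 7) = 148513581/268435456.

148513581/268435456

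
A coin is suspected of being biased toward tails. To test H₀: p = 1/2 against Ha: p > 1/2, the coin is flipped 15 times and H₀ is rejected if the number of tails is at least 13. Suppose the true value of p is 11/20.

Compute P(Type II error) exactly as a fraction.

A Type II error is failing to reject when Ha holds: with p = 11/20, β = P(S ≤ 12).
Adding the binomial probabilities P(S=0)+…+P(S=12) at p = 11/20 gives 32418940857512713659/32768000000000000000.

32418940857512713659/32768000000000000000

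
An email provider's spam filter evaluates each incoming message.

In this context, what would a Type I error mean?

With the conventional null hypothesis that the message is legitimate (not spam):
A Type I error is rejecting H₀ when H₀ is true.
Here that means sending the message to the spam folder when actually the message is legitimate (not spam).

A Type I error would mean concluding that the message is spam when in fact the message is legitimate (not spam).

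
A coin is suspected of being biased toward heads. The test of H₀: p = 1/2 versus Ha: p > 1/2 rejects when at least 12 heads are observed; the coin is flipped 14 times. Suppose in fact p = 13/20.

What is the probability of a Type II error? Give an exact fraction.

750447350803558569/819200000000000000

β = P(fail to reject H₀ | Ha true) = P(X ≤ 11 | p = 13/20), X ~ Binomial(14, 13/20).
Summing C(14,j)·(13/20)^j·(7/20)^{14-j} for j = 0..11 gives 750447350803558569/819200000000000000.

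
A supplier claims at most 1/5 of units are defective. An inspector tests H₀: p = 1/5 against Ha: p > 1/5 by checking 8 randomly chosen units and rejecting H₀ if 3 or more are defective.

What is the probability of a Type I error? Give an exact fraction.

79329/390625

The significance level is the probability, assuming p = 1/5, of seeing 3 or more defectives in 8 draws.
α = 1 − P(Y ≤ 2) = 1 − 311296/390625 = 79329/390625.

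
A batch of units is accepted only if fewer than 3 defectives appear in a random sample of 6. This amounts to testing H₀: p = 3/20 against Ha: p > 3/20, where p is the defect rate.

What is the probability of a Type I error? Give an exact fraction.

302967/6400000

The significance level is the probability, assuming p = 3/20, of seeing 3 or more defectives in 6 draws.
Via the complement, α = 1 − Σ_{j=0}^{2} C(6,j)(3/20)^j(17/20)^{6-j} = 302967/6400000.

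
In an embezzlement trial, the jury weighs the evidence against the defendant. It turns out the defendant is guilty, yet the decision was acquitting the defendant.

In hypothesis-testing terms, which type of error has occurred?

Type II error

The null hypothesis here is that the defendant is innocent.
'Acquitting the defendant' corresponds to failing to reject H₀.
H₀ was not rejected but H₀ is false — a Type II error (false negative).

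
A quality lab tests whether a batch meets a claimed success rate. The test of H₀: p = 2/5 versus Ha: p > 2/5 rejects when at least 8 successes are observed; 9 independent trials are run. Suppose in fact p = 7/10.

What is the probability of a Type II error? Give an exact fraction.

A Type II error is failing to reject when Ha holds: with p = 7/10, β = P(K ≤ 7).
Adding the binomial probabilities P(K=0)+…+P(K=7) at p = 7/10 gives 401998383/500000000.

401998383/500000000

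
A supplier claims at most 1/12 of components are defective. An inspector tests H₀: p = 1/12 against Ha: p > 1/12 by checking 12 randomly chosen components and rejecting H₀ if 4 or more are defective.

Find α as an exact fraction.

Under H₀, K ~ Binomial(12, 1/12); the Type I error rate is P(K ≥ 4).
Computing the lower-tail complement: 1 − 2930928979913/2972033482752 = 41104502839/2972033482752.

41104502839/2972033482752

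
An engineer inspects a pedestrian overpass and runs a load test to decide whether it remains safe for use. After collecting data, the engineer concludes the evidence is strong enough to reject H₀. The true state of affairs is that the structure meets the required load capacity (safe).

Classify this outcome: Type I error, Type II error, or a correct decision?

The conventional null hypothesis here is that the structure meets the required load capacity (safe).
H₀ was rejected, but H₀ is actually true.
Rejecting a true null hypothesis is a Type I error (false positive).

Type I error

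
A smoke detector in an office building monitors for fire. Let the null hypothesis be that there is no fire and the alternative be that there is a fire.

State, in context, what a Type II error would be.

A Type II error is failing to reject H₀ when H₀ is false.
Here that means remaining silent when actually there is a fire.

A Type II error would mean concluding that there is no fire (or at least failing to establish that there is a fire) when in fact there is a fire.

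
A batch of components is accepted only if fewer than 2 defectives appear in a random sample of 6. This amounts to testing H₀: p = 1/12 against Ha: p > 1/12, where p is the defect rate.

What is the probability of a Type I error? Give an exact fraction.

The significance level is the probability, assuming p = 1/12, of seeing 2 or more defectives in 6 draws.
Via the complement, α = 1 − Σ_{j=0}^{1} C(6,j)(1/12)^j(11/12)^{6-j} = 248117/2985984.

248117/2985984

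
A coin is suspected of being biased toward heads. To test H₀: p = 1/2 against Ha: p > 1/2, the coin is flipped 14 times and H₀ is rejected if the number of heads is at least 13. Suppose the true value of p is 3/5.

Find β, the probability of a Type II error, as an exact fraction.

Under the alternative p = 3/5, K ~ Binomial(14, 3/5); β is the probability the test does not reject, P(K < 13).
Equivalently, β = 1 − P(K ≥ 13) = 6054091612/6103515625.

6054091612/6103515625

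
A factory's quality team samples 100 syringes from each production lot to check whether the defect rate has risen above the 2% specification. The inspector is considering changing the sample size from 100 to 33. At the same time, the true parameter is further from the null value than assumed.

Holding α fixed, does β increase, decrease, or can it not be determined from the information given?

The first change alone would make β increase; the second alone would make β decrease. Which effect dominates depends on the magnitudes, which are not given.

Cannot be determined from the information given.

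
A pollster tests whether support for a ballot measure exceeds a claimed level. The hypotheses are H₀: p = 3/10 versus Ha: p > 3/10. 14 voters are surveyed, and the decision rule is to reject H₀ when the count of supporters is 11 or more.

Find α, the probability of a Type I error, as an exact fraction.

α = P(reject H₀ | H₀ true) = P(S ≥ 11 | p = 3/10), with S ~ Binomial(14, 3/10).
P(S ≥ 11) = Σ_{j=11}^{14} C(14,j)·(3/10)^j·(7/10)^{14-j} = 12323939643/50000000000000.

12323939643/50000000000000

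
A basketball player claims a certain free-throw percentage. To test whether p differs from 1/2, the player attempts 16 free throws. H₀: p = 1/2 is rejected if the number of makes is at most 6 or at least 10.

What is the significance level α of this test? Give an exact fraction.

The significance level is the null-hypothesis probability of the rejection region {≤6} ∪ {≥10}.
Each tail has probability (1 + 16 + 120 + 560 + 1820 + 4368 + 8008)/65536; doubling gives α = 29786/65536 = 14893/32768.

14893/32768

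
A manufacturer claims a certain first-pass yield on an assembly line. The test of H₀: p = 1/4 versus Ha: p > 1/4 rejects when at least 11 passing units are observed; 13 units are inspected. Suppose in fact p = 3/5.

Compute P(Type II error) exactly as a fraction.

1150021472/1220703125

β = P(fail to reject H₀ | Ha true) = P(K ≤ 10 | p = 3/5), K ~ Binomial(13, 3/5).
Adding the binomial probabilities P(K=0)+…+P(K=10) at p = 3/5 gives 1150021472/1220703125.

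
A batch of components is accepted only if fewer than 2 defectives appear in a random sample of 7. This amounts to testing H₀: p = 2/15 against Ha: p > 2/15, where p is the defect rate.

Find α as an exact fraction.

α = P(reject H₀ | H₀ true) = P(K ≥ 2 | p = 2/15), K ~ Binomial(7, 2/15).
α = 1 − P(K ≤ 1) = 1 − 4826809/6328125 = 1501316/6328125.

1501316/6328125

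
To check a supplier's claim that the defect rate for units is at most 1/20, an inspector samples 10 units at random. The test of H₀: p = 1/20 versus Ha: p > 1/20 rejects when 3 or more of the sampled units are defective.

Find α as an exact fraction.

29449106891/2560000000000

Under H₀, Y ~ Binomial(10, 1/20); the Type I error rate is P(Y ≥ 3).
Computing the lower-tail complement: 1 − 2530550893109/2560000000000 = 29449106891/2560000000000.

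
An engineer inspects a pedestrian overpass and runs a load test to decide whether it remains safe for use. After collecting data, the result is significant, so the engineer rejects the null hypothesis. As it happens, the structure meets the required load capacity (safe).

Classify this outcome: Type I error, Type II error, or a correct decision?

The conventional null hypothesis here is that the structure meets the required load capacity (safe).
H₀ was rejected, but H₀ is actually true.
Rejecting a true null hypothesis is a Type I error (false positive).

Type I error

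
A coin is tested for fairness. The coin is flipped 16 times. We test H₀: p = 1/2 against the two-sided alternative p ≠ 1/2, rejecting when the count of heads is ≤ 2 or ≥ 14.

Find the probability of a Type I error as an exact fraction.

137/32768

The significance level is the null-hypothesis probability of the rejection region {≤2} ∪ {≥14}.
Each tail has probability (1 + 16 + 120)/65536; doubling gives α = 274/65536 = 137/32768.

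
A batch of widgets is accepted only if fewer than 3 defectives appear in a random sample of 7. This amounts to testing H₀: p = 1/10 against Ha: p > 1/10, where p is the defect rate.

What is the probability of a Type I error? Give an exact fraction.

The significance level is the probability, assuming p = 1/10, of seeing 3 or more defectives in 7 draws.
Computing the lower-tail complement: 1 − 1948617/2000000 = 51383/2000000.

51383/2000000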